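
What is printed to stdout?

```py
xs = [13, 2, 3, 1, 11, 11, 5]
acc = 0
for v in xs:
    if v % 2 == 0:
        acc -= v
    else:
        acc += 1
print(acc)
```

4

v=13: not even, acc = 0+1 = 1
v=2: even, acc = 1-2 = -1
v=3: not even, acc = (-1)+1 = 0
v=1: not even, acc = 0+1 = 1
v=11: not even, acc = 1+1 = 2
v=11: not even, acc = 2+1 = 3
v=5: not even, acc = 3+1 = 4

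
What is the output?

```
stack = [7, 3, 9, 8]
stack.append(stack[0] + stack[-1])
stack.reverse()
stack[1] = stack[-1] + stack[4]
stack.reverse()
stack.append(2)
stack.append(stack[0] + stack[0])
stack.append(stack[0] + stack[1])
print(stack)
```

[7, 3, 9, 14, 15, 2, 14, 10]

append stack[0]+stack[-1] = 7+8 = 15 → [7, 3, 9, 8, 15]
reverse → [15, 8, 9, 3, 7]
stack[1] = stack[-1]+stack[4] = 7+7 = 14 → [15, 14, 9, 3, 7]
reverse → [7, 3, 9, 14, 15]
append 2 → [7, 3, 9, 14, 15, 2]
append stack[0]+stack[0] = 7+7 = 14 → [7, 3, 9, 14, 15, 2, 14]
append stack[0]+stack[1] = 7+3 = 10 → [7, 3, 9, 14, 15, 2, 14, 10]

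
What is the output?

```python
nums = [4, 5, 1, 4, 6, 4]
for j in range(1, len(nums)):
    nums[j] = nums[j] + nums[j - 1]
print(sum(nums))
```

j=1: nums[1] = 5+4 = 9 → [4, 9, 1, 4, 6, 4]
j=2: nums[2] = 1+9 = 10 → [4, 9, 10, 4, 6, 4]
j=3: nums[3] = 4+10 = 14 → [4, 9, 10, 14, 6, 4]
j=4: nums[4] = 6+14 = 20 → [4, 9, 10, 14, 20, 4]
j=5: nums[5] = 4+20 = 24 → [4, 9, 10, 14, 20, 24]
sum = 81

81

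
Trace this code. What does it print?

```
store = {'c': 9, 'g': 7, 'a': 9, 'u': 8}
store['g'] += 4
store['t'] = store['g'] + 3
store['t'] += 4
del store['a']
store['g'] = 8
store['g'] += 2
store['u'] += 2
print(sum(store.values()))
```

47

store['g'] = 7+4 = 11 → {'c': 9, 'g': 11, 'a': 9, 'u': 8}
store['t'] = store['g']+3 = 14 → {'c': 9, 'g': 11, 'a': 9, 'u': 8, 't': 14}
store['t'] = 14+4 = 18 → {'c': 9, 'g': 11, 'a': 9, 'u': 8, 't': 18}
del 'a' → {'c': 9, 'g': 11, 'u': 8, 't': 18}
store['g'] = 8 → {'c': 9, 'g': 8, 'u': 8, 't': 18}
store['g'] = 8+2 = 10 → {'c': 9, 'g': 10, 'u': 8, 't': 18}
store['u'] = 8+2 = 10 → {'c': 9, 'g': 10, 'u': 10, 't': 18}
sum of values = 47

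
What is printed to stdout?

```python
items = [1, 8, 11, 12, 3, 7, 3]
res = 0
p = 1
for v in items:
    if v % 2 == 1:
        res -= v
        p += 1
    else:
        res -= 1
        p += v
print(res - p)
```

v=1: odd, res = 0-1 = -1; p=2
v=8: not odd, res = (-1)-1 = -2; p=10
v=11: odd, res = (-2)-11 = -13; p=11
v=12: not odd, res = (-13)-1 = -14; p=23
v=3: odd, res = (-14)-3 = -17; p=24
v=7: odd, res = (-17)-7 = -24; p=25
v=3: odd, res = (-24)-3 = -27; p=26
res-p = (-27)-26 = -53

-53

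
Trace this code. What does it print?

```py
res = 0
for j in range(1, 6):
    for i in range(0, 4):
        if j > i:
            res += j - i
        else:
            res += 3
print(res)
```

52

j=1,i=0: 1>0, res = 0+1 = 1
j=1,i=1: not 1>1, res = 1+3 = 4
j=1,i=2: not 1>2, res = 4+3 = 7
j=1,i=3: not 1>3, res = 7+3 = 10
j=2,i=0: 2>0, res = 10+2 = 12
j=2,i=1: 2>1, res = 12+1 = 13
j=2,i=2: not 2>2, res = 13+3 = 16
j=2,i=3: not 2>3, res = 16+3 = 19
j=3,i=0: 3>0, res = 19+3 = 22
j=3,i=1: 3>1, res = 22+2 = 24
j=3,i=2: 3>2, res = 24+1 = 25
j=3,i=3: not 3>3, res = 25+3 = 28
j=4,i=0: 4>0, res = 28+4 = 32
j=4,i=1: 4>1, res = 32+3 = 35
j=4,i=2: 4>2, res = 35+2 = 37
j=4,i=3: 4>3, res = 37+1 = 38
j=5,i=0: 5>0, res = 38+5 = 43
j=5,i=1: 5>1, res = 43+4 = 47
j=5,i=2: 5>2, res = 47+3 = 50
j=5,i=3: 5>3, res = 50+2 = 52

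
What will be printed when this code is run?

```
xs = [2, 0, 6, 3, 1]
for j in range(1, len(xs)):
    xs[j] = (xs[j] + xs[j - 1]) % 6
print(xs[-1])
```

0

j=1: xs[1] = (0+2)%6 = 2 → [2, 2, 6, 3, 1]
j=2: xs[2] = (6+2)%6 = 2 → [2, 2, 2, 3, 1]
j=3: xs[3] = (3+2)%6 = 5 → [2, 2, 2, 5, 1]
j=4: xs[4] = (1+5)%6 = 0 → [2, 2, 2, 5, 0]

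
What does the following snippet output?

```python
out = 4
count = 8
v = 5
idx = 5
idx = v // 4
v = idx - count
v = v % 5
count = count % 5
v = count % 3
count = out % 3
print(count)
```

1

idx = 5//4 = 1
v = 1-8 = -7
v = (-7)%5 = 3
count = 8%5 = 3
v = 3%3 = 0
count = 4%3 = 1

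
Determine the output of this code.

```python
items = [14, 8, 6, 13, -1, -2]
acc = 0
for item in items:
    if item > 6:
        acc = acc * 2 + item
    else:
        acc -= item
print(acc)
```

76

item=14: >6, acc = 0*2+14 = 14
item=8: >6, acc = 14*2+8 = 36
item=6: not >6, acc = 36-6 = 30
item=13: >6, acc = 30*2+13 = 73
item=-1: not >6, acc = 73-(-1) = 74
item=-2: not >6, acc = 74-(-2) = 76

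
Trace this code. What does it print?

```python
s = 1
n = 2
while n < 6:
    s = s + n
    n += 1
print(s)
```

n=2: s = 1+2 = 3
n=3: s = 3+3 = 6
n=4: s = 6+4 = 10
n=5: s = 10+5 = 15

15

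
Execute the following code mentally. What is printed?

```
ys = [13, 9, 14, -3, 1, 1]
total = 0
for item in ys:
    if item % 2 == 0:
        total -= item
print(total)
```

-14

item=13: not even
item=9: not even
item=14: even, total = 0-14 = -14
item=-3: not even
item=1: not even
item=1: not even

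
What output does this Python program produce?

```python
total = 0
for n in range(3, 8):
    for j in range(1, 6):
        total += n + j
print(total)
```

200

n=3,j=1: total = 0+4 = 4
n=3,j=2: total = 4+5 = 9
n=3,j=3: total = 9+6 = 15
n=3,j=4: total = 15+7 = 22
n=3,j=5: total = 22+8 = 30
n=4,j=1: total = 30+5 = 35
n=4,j=2: total = 35+6 = 41
n=4,j=3: total = 41+7 = 48
n=4,j=4: total = 48+8 = 56
n=4,j=5: total = 56+9 = 65
n=5,j=1: total = 65+6 = 71
n=5,j=2: total = 71+7 = 78
n=5,j=3: total = 78+8 = 86
n=5,j=4: total = 86+9 = 95
n=5,j=5: total = 95+10 = 105
n=6,j=1: total = 105+7 = 112
n=6,j=2: total = 112+8 = 120
n=6,j=3: total = 120+9 = 129
n=6,j=4: total = 129+10 = 139
n=6,j=5: total = 139+11 = 150
n=7,j=1: total = 150+8 = 158
n=7,j=2: total = 158+9 = 167
n=7,j=3: total = 167+10 = 177
n=7,j=4: total = 177+11 = 188
n=7,j=5: total = 188+12 = 200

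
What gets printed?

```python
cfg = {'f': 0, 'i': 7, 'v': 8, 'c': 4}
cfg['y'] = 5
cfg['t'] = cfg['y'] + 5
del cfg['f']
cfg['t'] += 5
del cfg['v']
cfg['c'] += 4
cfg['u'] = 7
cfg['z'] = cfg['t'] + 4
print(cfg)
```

{'i': 7, 'c': 8, 'y': 5, 't': 15, 'u': 7, 'z': 19}

cfg['y'] = 5 → {'f': 0, 'i': 7, 'v': 8, 'c': 4, 'y': 5}
cfg['t'] = cfg['y']+5 = 10 → {'f': 0, 'i': 7, 'v': 8, 'c': 4, 'y': 5, 't': 10}
del 'f' → {'i': 7, 'v': 8, 'c': 4, 'y': 5, 't': 10}
cfg['t'] = 10+5 = 15 → {'i': 7, 'v': 8, 'c': 4, 'y': 5, 't': 15}
del 'v' → {'i': 7, 'c': 4, 'y': 5, 't': 15}
cfg['c'] = 4+4 = 8 → {'i': 7, 'c': 8, 'y': 5, 't': 15}
cfg['u'] = 7 → {'i': 7, 'c': 8, 'y': 5, 't': 15, 'u': 7}
cfg['z'] = cfg['t']+4 = 19 → {'i': 7, 'c': 8, 'y': 5, 't': 15, 'u': 7, 'z': 19}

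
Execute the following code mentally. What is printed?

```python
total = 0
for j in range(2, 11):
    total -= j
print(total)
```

-54

j=2: total = 0-2 = -2
j=3: total = (-2)-3 = -5
j=4: total = (-5)-4 = -9
j=5: total = (-9)-5 = -14
j=6: total = (-14)-6 = -20
j=7: total = (-20)-7 = -27
j=8: total = (-27)-8 = -35
j=9: total = (-35)-9 = -44
j=10: total = (-44)-10 = -54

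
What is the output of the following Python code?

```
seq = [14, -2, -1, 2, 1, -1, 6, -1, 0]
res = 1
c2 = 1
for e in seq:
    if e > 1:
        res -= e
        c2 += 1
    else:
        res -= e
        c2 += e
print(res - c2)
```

-17

e=14: >1, res = 1-14 = -13; c2=2
e=-2: not >1, res = (-13)-(-2) = -11; c2=0
e=-1: not >1, res = (-11)-(-1) = -10; c2=-1
e=2: >1, res = (-10)-2 = -12; c2=0
e=1: not >1, res = (-12)-1 = -13; c2=1
e=-1: not >1, res = (-13)-(-1) = -12; c2=0
e=6: >1, res = (-12)-6 = -18; c2=1
e=-1: not >1, res = (-18)-(-1) = -17; c2=0
e=0: not >1, res = (-17)-0 = -17; c2=0
res-c2 = (-17)-0 = -17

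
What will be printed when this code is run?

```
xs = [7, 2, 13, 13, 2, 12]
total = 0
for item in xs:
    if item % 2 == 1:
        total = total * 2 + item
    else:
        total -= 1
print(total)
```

item=7: odd, total = 0*2+7 = 7
item=2: not odd, total = 7-1 = 6
item=13: odd, total = 6*2+13 = 25
item=13: odd, total = 25*2+13 = 63
item=2: not odd, total = 63-1 = 62
item=12: not odd, total = 62-1 = 61

61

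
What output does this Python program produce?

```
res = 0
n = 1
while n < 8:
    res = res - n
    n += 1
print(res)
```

-28

n=1: res = 0-1 = -1
n=2: res = (-1)-2 = -3
n=3: res = (-3)-3 = -6
n=4: res = (-6)-4 = -10
n=5: res = (-10)-5 = -15
n=6: res = (-15)-6 = -21
n=7: res = (-21)-7 = -28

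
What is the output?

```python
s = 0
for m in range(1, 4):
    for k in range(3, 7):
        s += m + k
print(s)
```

m=1,k=3: s = 0+4 = 4
m=1,k=4: s = 4+5 = 9
m=1,k=5: s = 9+6 = 15
m=1,k=6: s = 15+7 = 22
m=2,k=3: s = 22+5 = 27
m=2,k=4: s = 27+6 = 33
m=2,k=5: s = 33+7 = 40
m=2,k=6: s = 40+8 = 48
m=3,k=3: s = 48+6 = 54
m=3,k=4: s = 54+7 = 61
m=3,k=5: s = 61+8 = 69
m=3,k=6: s = 69+9 = 78

78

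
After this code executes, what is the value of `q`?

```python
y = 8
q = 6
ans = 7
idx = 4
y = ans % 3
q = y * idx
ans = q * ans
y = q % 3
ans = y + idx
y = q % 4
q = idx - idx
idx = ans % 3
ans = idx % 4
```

y = 7%3 = 1
q = 1*4 = 4
ans = 4*7 = 28
y = 4%3 = 1
ans = 1+4 = 5
y = 4%4 = 0
q = 4-4 = 0
idx = 5%3 = 2
ans = 2%4 = 2

0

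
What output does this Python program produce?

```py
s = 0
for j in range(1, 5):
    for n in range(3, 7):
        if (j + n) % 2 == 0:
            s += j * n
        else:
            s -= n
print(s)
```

56

j=1,n=3: even sum, s = 0+3 = 3
j=1,n=4: odd sum, s = 3-4 = -1
j=1,n=5: even sum, s = (-1)+5 = 4
j=1,n=6: odd sum, s = 4-6 = -2
j=2,n=3: odd sum, s = (-2)-3 = -5
j=2,n=4: even sum, s = (-5)+8 = 3
j=2,n=5: odd sum, s = 3-5 = -2
j=2,n=6: even sum, s = (-2)+12 = 10
j=3,n=3: even sum, s = 10+9 = 19
j=3,n=4: odd sum, s = 19-4 = 15
j=3,n=5: even sum, s = 15+15 = 30
j=3,n=6: odd sum, s = 30-6 = 24
j=4,n=3: odd sum, s = 24-3 = 21
j=4,n=4: even sum, s = 21+16 = 37
j=4,n=5: odd sum, s = 37-5 = 32
j=4,n=6: even sum, s = 32+24 = 56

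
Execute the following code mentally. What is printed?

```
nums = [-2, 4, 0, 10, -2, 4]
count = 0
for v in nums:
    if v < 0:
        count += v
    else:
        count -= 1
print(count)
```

-8

v=-2: <0, count = 0+(-2) = -2
v=4: not <0, count = (-2)-1 = -3
v=0: not <0, count = (-3)-1 = -4
v=10: not <0, count = (-4)-1 = -5
v=-2: <0, count = (-5)+(-2) = -7
v=4: not <0, count = (-7)-1 = -8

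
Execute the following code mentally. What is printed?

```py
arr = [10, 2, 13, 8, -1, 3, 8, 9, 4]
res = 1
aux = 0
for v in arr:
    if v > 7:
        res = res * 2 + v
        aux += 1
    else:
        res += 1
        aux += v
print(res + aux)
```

v=10: >7, res = 1*2+10 = 12; aux=1
v=2: not >7, res = 12+1 = 13; aux=3
v=13: >7, res = 13*2+13 = 39; aux=4
v=8: >7, res = 39*2+8 = 86; aux=5
v=-1: not >7, res = 86+1 = 87; aux=4
v=3: not >7, res = 87+1 = 88; aux=7
v=8: >7, res = 88*2+8 = 184; aux=8
v=9: >7, res = 184*2+9 = 377; aux=9
v=4: not >7, res = 377+1 = 378; aux=13
res+aux = 378+13 = 391

391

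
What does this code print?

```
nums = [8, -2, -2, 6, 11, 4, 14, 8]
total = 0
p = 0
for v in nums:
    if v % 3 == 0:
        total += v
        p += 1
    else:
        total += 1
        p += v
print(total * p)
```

546

v=8: not %3==0, total = 0+1 = 1; p=8
v=-2: not %3==0, total = 1+1 = 2; p=6
v=-2: not %3==0, total = 2+1 = 3; p=4
v=6: %3==0, total = 3+6 = 9; p=5
v=11: not %3==0, total = 9+1 = 10; p=16
v=4: not %3==0, total = 10+1 = 11; p=20
v=14: not %3==0, total = 11+1 = 12; p=34
v=8: not %3==0, total = 12+1 = 13; p=42
total*p = 13*42 = 546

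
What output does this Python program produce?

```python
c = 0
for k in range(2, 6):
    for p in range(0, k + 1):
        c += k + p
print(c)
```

k=2,p=0: c = 0+2 = 2
k=2,p=1: c = 2+3 = 5
k=2,p=2: c = 5+4 = 9
k=3,p=0: c = 9+3 = 12
k=3,p=1: c = 12+4 = 16
k=3,p=2: c = 16+5 = 21
k=3,p=3: c = 21+6 = 27
k=4,p=0: c = 27+4 = 31
k=4,p=1: c = 31+5 = 36
k=4,p=2: c = 36+6 = 42
k=4,p=3: c = 42+7 = 49
k=4,p=4: c = 49+8 = 57
k=5,p=0: c = 57+5 = 62
k=5,p=1: c = 62+6 = 68
k=5,p=2: c = 68+7 = 75
k=5,p=3: c = 75+8 = 83
k=5,p=4: c = 83+9 = 92
k=5,p=5: c = 92+10 = 102

102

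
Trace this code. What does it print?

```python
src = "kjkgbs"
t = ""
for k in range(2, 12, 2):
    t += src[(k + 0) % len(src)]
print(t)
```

kbkkb

k=2: add src[2]='k' → 'k'
k=4: add src[4]='b' → 'kb'
k=6: add src[0]='k' → 'kbk'
k=8: add src[2]='k' → 'kbkk'
k=10: add src[4]='b' → 'kbkkb'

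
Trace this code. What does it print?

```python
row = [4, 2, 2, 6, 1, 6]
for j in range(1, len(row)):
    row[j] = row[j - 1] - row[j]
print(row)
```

j=1: row[1] = 4-2 = 2 → [4, 2, 2, 6, 1, 6]
j=2: row[2] = 2-2 = 0 → [4, 2, 0, 6, 1, 6]
j=3: row[3] = 0-6 = -6 → [4, 2, 0, -6, 1, 6]
j=4: row[4] = (-6)-1 = -7 → [4, 2, 0, -6, -7, 6]
j=5: row[5] = (-7)-6 = -13 → [4, 2, 0, -6, -7, -13]

[4, 2, 0, -6, -7, -13]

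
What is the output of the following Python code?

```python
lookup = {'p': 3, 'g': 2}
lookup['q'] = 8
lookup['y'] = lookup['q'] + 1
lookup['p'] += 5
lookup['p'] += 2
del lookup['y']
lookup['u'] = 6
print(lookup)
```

lookup['q'] = 8 → {'p': 3, 'g': 2, 'q': 8}
lookup['y'] = lookup['q']+1 = 9 → {'p': 3, 'g': 2, 'q': 8, 'y': 9}
lookup['p'] = 3+5 = 8 → {'p': 8, 'g': 2, 'q': 8, 'y': 9}
lookup['p'] = 8+2 = 10 → {'p': 10, 'g': 2, 'q': 8, 'y': 9}
del 'y' → {'p': 10, 'g': 2, 'q': 8}
lookup['u'] = 6 → {'p': 10, 'g': 2, 'q': 8, 'u': 6}

{'p': 10, 'g': 2, 'q': 8, 'u': 6}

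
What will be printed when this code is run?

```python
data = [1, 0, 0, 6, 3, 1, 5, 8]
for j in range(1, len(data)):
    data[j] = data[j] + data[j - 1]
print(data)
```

j=1: data[1] = 0+1 = 1 → [1, 1, 0, 6, 3, 1, 5, 8]
j=2: data[2] = 0+1 = 1 → [1, 1, 1, 6, 3, 1, 5, 8]
j=3: data[3] = 6+1 = 7 → [1, 1, 1, 7, 3, 1, 5, 8]
j=4: data[4] = 3+7 = 10 → [1, 1, 1, 7, 10, 1, 5, 8]
j=5: data[5] = 1+10 = 11 → [1, 1, 1, 7, 10, 11, 5, 8]
j=6: data[6] = 5+11 = 16 → [1, 1, 1, 7, 10, 11, 16, 8]
j=7: data[7] = 8+16 = 24 → [1, 1, 1, 7, 10, 11, 16, 24]

[1, 1, 1, 7, 10, 11, 16, 24]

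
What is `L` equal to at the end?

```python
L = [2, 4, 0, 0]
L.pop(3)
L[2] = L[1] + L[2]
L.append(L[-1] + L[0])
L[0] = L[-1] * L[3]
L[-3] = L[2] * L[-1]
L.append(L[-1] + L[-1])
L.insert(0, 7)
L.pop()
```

[7, 36, 24, 4, 6]

pop(3) removes 0 → [2, 4, 0]
L[2] = L[1]+L[2] = 4+0 = 4 → [2, 4, 4]
append L[-1]+L[0] = 4+2 = 6 → [2, 4, 4, 6]
L[0] = L[-1]*L[3] = 6*6 = 36 → [36, 4, 4, 6]
L[-3] = L[2]*L[-1] = 4*6 = 24 → [36, 24, 4, 6]
append L[-1]+L[-1] = 6+6 = 12 → [36, 24, 4, 6, 12]
insert 7 at 0 → [7, 36, 24, 4, 6, 12]
pop() removes 12 → [7, 36, 24, 4, 6]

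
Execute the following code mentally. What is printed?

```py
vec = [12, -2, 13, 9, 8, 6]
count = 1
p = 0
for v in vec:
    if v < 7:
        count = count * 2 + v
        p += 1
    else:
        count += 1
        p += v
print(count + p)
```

60

v=12: not <7, count = 1+1 = 2; p=12
v=-2: <7, count = 2*2+(-2) = 2; p=13
v=13: not <7, count = 2+1 = 3; p=26
v=9: not <7, count = 3+1 = 4; p=35
v=8: not <7, count = 4+1 = 5; p=43
v=6: <7, count = 5*2+6 = 16; p=44
count+p = 16+44 = 60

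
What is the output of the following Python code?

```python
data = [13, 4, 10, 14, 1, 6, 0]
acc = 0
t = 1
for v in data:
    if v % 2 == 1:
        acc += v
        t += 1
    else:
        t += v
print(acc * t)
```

v=13: odd, acc = 0+13 = 13; t=2
v=4: not odd; t=6
v=10: not odd; t=16
v=14: not odd; t=30
v=1: odd, acc = 13+1 = 14; t=31
v=6: not odd; t=37
v=0: not odd; t=37
acc*t = 14*37 = 518

518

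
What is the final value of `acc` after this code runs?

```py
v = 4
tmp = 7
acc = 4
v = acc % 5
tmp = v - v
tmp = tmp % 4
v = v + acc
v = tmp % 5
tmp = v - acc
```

v = 4%5 = 4
tmp = 4-4 = 0
tmp = 0%4 = 0
v = 4+4 = 8
v = 0%5 = 0
tmp = 0-4 = -4

4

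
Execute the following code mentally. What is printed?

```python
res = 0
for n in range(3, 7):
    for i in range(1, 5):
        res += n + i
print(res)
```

n=3,i=1: res = 0+4 = 4
n=3,i=2: res = 4+5 = 9
n=3,i=3: res = 9+6 = 15
n=3,i=4: res = 15+7 = 22
n=4,i=1: res = 22+5 = 27
n=4,i=2: res = 27+6 = 33
n=4,i=3: res = 33+7 = 40
n=4,i=4: res = 40+8 = 48
n=5,i=1: res = 48+6 = 54
n=5,i=2: res = 54+7 = 61
n=5,i=3: res = 61+8 = 69
n=5,i=4: res = 69+9 = 78
n=6,i=1: res = 78+7 = 85
n=6,i=2: res = 85+8 = 93
n=6,i=3: res = 93+9 = 102
n=6,i=4: res = 102+10 = 112

112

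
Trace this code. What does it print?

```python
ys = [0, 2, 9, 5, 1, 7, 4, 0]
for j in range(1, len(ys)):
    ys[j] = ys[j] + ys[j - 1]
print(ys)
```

j=1: ys[1] = 2+0 = 2 → [0, 2, 9, 5, 1, 7, 4, 0]
j=2: ys[2] = 9+2 = 11 → [0, 2, 11, 5, 1, 7, 4, 0]
j=3: ys[3] = 5+11 = 16 → [0, 2, 11, 16, 1, 7, 4, 0]
j=4: ys[4] = 1+16 = 17 → [0, 2, 11, 16, 17, 7, 4, 0]
j=5: ys[5] = 7+17 = 24 → [0, 2, 11, 16, 17, 24, 4, 0]
j=6: ys[6] = 4+24 = 28 → [0, 2, 11, 16, 17, 24, 28, 0]
j=7: ys[7] = 0+28 = 28 → [0, 2, 11, 16, 17, 24, 28, 28]

[0, 2, 11, 16, 17, 24, 28, 28]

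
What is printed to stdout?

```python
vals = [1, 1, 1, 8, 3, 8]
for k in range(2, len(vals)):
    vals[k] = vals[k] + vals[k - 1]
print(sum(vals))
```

k=2: vals[2] = 1+1 = 2 → [1, 1, 2, 8, 3, 8]
k=3: vals[3] = 8+2 = 10 → [1, 1, 2, 10, 3, 8]
k=4: vals[4] = 3+10 = 13 → [1, 1, 2, 10, 13, 8]
k=5: vals[5] = 8+13 = 21 → [1, 1, 2, 10, 13, 21]
sum = 48

48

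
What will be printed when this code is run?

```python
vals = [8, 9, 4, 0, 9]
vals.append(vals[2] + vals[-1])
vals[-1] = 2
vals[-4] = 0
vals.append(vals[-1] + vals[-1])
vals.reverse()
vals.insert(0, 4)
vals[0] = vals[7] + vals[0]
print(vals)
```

[12, 4, 2, 9, 0, 0, 9, 8]

append vals[2]+vals[-1] = 4+9 = 13 → [8, 9, 4, 0, 9, 13]
vals[-1] = 2 → [8, 9, 4, 0, 9, 2]
vals[-4] = 0 → [8, 9, 0, 0, 9, 2]
append vals[-1]+vals[-1] = 2+2 = 4 → [8, 9, 0, 0, 9, 2, 4]
reverse → [4, 2, 9, 0, 0, 9, 8]
insert 4 at 0 → [4, 4, 2, 9, 0, 0, 9, 8]
vals[0] = vals[7]+vals[0] = 8+4 = 12 → [12, 4, 2, 9, 0, 0, 9, 8]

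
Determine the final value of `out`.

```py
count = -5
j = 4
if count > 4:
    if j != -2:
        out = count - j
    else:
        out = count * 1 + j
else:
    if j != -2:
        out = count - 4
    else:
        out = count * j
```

-9

count=-5, j=4
count > 4 is False; j != -2 is True
→ out = count - 4 = -9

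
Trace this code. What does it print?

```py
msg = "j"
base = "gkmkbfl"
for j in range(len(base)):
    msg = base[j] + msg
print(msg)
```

j=0: prepend 'g' → 'gj'
j=1: prepend 'k' → 'kgj'
j=2: prepend 'm' → 'mkgj'
j=3: prepend 'k' → 'kmkgj'
j=4: prepend 'b' → 'bkmkgj'
j=5: prepend 'f' → 'fbkmkgj'
j=6: prepend 'l' → 'lfbkmkgj'

lfbkmkgj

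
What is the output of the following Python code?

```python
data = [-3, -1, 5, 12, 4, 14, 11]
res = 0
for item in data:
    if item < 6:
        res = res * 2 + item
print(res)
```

-14

item=-3: <6, res = 0*2+(-3) = -3
item=-1: <6, res = (-3)*2+(-1) = -7
item=5: <6, res = (-7)*2+5 = -9
item=12: not <6
item=4: <6, res = (-9)*2+4 = -14
item=14: not <6
item=11: not <6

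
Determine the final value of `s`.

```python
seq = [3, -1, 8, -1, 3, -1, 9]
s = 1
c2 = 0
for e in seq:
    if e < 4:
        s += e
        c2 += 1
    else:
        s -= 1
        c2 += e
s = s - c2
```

-20

e=3: <4, s = 1+3 = 4; c2=1
e=-1: <4, s = 4+(-1) = 3; c2=2
e=8: not <4, s = 3-1 = 2; c2=10
e=-1: <4, s = 2+(-1) = 1; c2=11
e=3: <4, s = 1+3 = 4; c2=12
e=-1: <4, s = 4+(-1) = 3; c2=13
e=9: not <4, s = 3-1 = 2; c2=22
s-c2 = 2-22 = -20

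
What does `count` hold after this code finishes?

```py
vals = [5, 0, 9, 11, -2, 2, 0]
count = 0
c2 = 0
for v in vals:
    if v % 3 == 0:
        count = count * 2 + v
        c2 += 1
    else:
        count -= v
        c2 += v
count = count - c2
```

v=5: not %3==0, count = 0-5 = -5; c2=5
v=0: %3==0, count = (-5)*2+0 = -10; c2=6
v=9: %3==0, count = (-10)*2+9 = -11; c2=7
v=11: not %3==0, count = (-11)-11 = -22; c2=18
v=-2: not %3==0, count = (-22)-(-2) = -20; c2=16
v=2: not %3==0, count = (-20)-2 = -22; c2=18
v=0: %3==0, count = (-22)*2+0 = -44; c2=19
count-c2 = (-44)-19 = -63

-63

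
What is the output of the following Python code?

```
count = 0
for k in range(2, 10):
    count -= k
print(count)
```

k=2: count = 0-2 = -2
k=3: count = (-2)-3 = -5
k=4: count = (-5)-4 = -9
k=5: count = (-9)-5 = -14
k=6: count = (-14)-6 = -20
k=7: count = (-20)-7 = -27
k=8: count = (-27)-8 = -35
k=9: count = (-35)-9 = -44

-44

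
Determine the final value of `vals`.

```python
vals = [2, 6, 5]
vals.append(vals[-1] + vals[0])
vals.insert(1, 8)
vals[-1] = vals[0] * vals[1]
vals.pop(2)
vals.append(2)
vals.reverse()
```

append vals[-1]+vals[0] = 5+2 = 7 → [2, 6, 5, 7]
insert 8 at 1 → [2, 8, 6, 5, 7]
vals[-1] = vals[0]*vals[1] = 2*8 = 16 → [2, 8, 6, 5, 16]
pop(2) removes 6 → [2, 8, 5, 16]
append 2 → [2, 8, 5, 16, 2]
reverse → [2, 16, 5, 8, 2]

[2, 16, 5, 8, 2]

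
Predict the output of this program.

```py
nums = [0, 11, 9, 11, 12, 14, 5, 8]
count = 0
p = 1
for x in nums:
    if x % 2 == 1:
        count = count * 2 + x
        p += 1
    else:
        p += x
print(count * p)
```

5889

x=0: not odd; p=1
x=11: odd, count = 0*2+11 = 11; p=2
x=9: odd, count = 11*2+9 = 31; p=3
x=11: odd, count = 31*2+11 = 73; p=4
x=12: not odd; p=16
x=14: not odd; p=30
x=5: odd, count = 73*2+5 = 151; p=31
x=8: not odd; p=39
count*p = 151*39 = 5889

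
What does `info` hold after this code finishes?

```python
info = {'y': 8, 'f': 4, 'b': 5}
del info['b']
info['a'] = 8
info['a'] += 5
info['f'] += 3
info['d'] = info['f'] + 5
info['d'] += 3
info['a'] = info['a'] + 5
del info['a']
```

del 'b' → {'y': 8, 'f': 4}
info['a'] = 8 → {'y': 8, 'f': 4, 'a': 8}
info['a'] = 8+5 = 13 → {'y': 8, 'f': 4, 'a': 13}
info['f'] = 4+3 = 7 → {'y': 8, 'f': 7, 'a': 13}
info['d'] = info['f']+5 = 12 → {'y': 8, 'f': 7, 'a': 13, 'd': 12}
info['d'] = 12+3 = 15 → {'y': 8, 'f': 7, 'a': 13, 'd': 15}
info['a'] = info['a']+5 = 18 → {'y': 8, 'f': 7, 'a': 18, 'd': 15}
del 'a' → {'y': 8, 'f': 7, 'd': 15}

{'y': 8, 'f': 7, 'd': 15}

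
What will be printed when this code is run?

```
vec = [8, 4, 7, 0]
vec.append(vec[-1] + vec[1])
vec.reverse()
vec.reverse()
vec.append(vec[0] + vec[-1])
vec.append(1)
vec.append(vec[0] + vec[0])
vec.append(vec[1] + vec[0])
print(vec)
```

append vec[-1]+vec[1] = 0+4 = 4 → [8, 4, 7, 0, 4]
reverse → [4, 0, 7, 4, 8]
reverse → [8, 4, 7, 0, 4]
append vec[0]+vec[-1] = 8+4 = 12 → [8, 4, 7, 0, 4, 12]
append 1 → [8, 4, 7, 0, 4, 12, 1]
append vec[0]+vec[0] = 8+8 = 16 → [8, 4, 7, 0, 4, 12, 1, 16]
append vec[1]+vec[0] = 4+8 = 12 → [8, 4, 7, 0, 4, 12, 1, 16, 12]

[8, 4, 7, 0, 4, 12, 1, 16, 12]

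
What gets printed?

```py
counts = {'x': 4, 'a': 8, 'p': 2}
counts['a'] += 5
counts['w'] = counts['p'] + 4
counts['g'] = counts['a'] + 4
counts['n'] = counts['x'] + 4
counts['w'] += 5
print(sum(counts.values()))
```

55

counts['a'] = 8+5 = 13 → {'x': 4, 'a': 13, 'p': 2}
counts['w'] = counts['p']+4 = 6 → {'x': 4, 'a': 13, 'p': 2, 'w': 6}
counts['g'] = counts['a']+4 = 17 → {'x': 4, 'a': 13, 'p': 2, 'w': 6, 'g': 17}
counts['n'] = counts['x']+4 = 8 → {'x': 4, 'a': 13, 'p': 2, 'w': 6, 'g': 17, 'n': 8}
counts['w'] = 6+5 = 11 → {'x': 4, 'a': 13, 'p': 2, 'w': 11, 'g': 17, 'n': 8}
sum of values = 55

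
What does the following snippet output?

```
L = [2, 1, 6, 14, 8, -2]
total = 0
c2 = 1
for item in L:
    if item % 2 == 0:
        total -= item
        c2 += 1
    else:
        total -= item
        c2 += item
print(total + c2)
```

item=2: even, total = 0-2 = -2; c2=2
item=1: not even, total = (-2)-1 = -3; c2=3
item=6: even, total = (-3)-6 = -9; c2=4
item=14: even, total = (-9)-14 = -23; c2=5
item=8: even, total = (-23)-8 = -31; c2=6
item=-2: even, total = (-31)-(-2) = -29; c2=7
total+c2 = (-29)+7 = -22

-22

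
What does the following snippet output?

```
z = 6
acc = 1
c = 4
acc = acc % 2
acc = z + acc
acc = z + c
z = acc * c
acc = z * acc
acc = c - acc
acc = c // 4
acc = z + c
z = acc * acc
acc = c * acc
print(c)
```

4

acc = 1%2 = 1
acc = 6+1 = 7
acc = 6+4 = 10
z = 10*4 = 40
acc = 40*10 = 400
acc = 4-400 = -396
acc = 4//4 = 1
acc = 40+4 = 44
z = 44*44 = 1936
acc = 4*44 = 176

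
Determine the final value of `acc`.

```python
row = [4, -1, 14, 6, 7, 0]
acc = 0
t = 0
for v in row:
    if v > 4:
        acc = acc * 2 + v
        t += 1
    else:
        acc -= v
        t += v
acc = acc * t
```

v=4: not >4, acc = 0-4 = -4; t=4
v=-1: not >4, acc = (-4)-(-1) = -3; t=3
v=14: >4, acc = (-3)*2+14 = 8; t=4
v=6: >4, acc = 8*2+6 = 22; t=5
v=7: >4, acc = 22*2+7 = 51; t=6
v=0: not >4, acc = 51-0 = 51; t=6
acc*t = 51*6 = 306

306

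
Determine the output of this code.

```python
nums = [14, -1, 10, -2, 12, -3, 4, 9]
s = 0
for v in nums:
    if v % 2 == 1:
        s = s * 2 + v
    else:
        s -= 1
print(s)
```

-23

v=14: not odd, s = 0-1 = -1
v=-1: odd, s = (-1)*2+(-1) = -3
v=10: not odd, s = (-3)-1 = -4
v=-2: not odd, s = (-4)-1 = -5
v=12: not odd, s = (-5)-1 = -6
v=-3: odd, s = (-6)*2+(-3) = -15
v=4: not odd, s = (-15)-1 = -16
v=9: odd, s = (-16)*2+9 = -23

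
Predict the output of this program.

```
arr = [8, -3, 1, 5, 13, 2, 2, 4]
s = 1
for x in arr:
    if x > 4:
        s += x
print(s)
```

x=8: >4, s = 1+8 = 9
x=-3: not >4
x=1: not >4
x=5: >4, s = 9+5 = 14
x=13: >4, s = 14+13 = 27
x=2: not >4
x=2: not >4
x=4: not >4

27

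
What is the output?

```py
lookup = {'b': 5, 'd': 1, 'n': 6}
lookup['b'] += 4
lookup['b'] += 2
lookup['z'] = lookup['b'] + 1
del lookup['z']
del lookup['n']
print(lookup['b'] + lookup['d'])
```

lookup['b'] = 5+4 = 9 → {'b': 9, 'd': 1, 'n': 6}
lookup['b'] = 9+2 = 11 → {'b': 11, 'd': 1, 'n': 6}
lookup['z'] = lookup['b']+1 = 12 → {'b': 11, 'd': 1, 'n': 6, 'z': 12}
del 'z' → {'b': 11, 'd': 1, 'n': 6}
del 'n' → {'b': 11, 'd': 1}
lookup['b']+lookup['d'] = 11+1 = 12

12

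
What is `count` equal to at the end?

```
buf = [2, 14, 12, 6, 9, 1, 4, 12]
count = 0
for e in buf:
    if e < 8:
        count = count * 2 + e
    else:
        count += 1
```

67

e=2: <8, count = 0*2+2 = 2
e=14: not <8, count = 2+1 = 3
e=12: not <8, count = 3+1 = 4
e=6: <8, count = 4*2+6 = 14
e=9: not <8, count = 14+1 = 15
e=1: <8, count = 15*2+1 = 31
e=4: <8, count = 31*2+4 = 66
e=12: not <8, count = 66+1 = 67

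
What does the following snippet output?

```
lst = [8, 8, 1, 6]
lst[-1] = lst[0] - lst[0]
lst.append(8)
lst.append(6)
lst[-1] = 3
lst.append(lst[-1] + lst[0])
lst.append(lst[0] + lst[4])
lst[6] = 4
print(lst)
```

[8, 8, 1, 0, 8, 3, 4, 16]

lst[-1] = lst[0]-lst[0] = 8-8 = 0 → [8, 8, 1, 0]
append 8 → [8, 8, 1, 0, 8]
append 6 → [8, 8, 1, 0, 8, 6]
lst[-1] = 3 → [8, 8, 1, 0, 8, 3]
append lst[-1]+lst[0] = 3+8 = 11 → [8, 8, 1, 0, 8, 3, 11]
append lst[0]+lst[4] = 8+8 = 16 → [8, 8, 1, 0, 8, 3, 11, 16]
lst[6] = 4 → [8, 8, 1, 0, 8, 3, 4, 16]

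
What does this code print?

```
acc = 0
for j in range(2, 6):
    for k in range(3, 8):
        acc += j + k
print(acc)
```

j=2,k=3: acc = 0+5 = 5
j=2,k=4: acc = 5+6 = 11
j=2,k=5: acc = 11+7 = 18
j=2,k=6: acc = 18+8 = 26
j=2,k=7: acc = 26+9 = 35
j=3,k=3: acc = 35+6 = 41
j=3,k=4: acc = 41+7 = 48
j=3,k=5: acc = 48+8 = 56
j=3,k=6: acc = 56+9 = 65
j=3,k=7: acc = 65+10 = 75
j=4,k=3: acc = 75+7 = 82
j=4,k=4: acc = 82+8 = 90
j=4,k=5: acc = 90+9 = 99
j=4,k=6: acc = 99+10 = 109
j=4,k=7: acc = 109+11 = 120
j=5,k=3: acc = 120+8 = 128
j=5,k=4: acc = 128+9 = 137
j=5,k=5: acc = 137+10 = 147
j=5,k=6: acc = 147+11 = 158
j=5,k=7: acc = 158+12 = 170

170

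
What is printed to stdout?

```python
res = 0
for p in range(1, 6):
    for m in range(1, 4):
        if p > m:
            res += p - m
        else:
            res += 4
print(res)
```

p=1,m=1: not 1>1, res = 0+4 = 4
p=1,m=2: not 1>2, res = 4+4 = 8
p=1,m=3: not 1>3, res = 8+4 = 12
p=2,m=1: 2>1, res = 12+1 = 13
p=2,m=2: not 2>2, res = 13+4 = 17
p=2,m=3: not 2>3, res = 17+4 = 21
p=3,m=1: 3>1, res = 21+2 = 23
p=3,m=2: 3>2, res = 23+1 = 24
p=3,m=3: not 3>3, res = 24+4 = 28
p=4,m=1: 4>1, res = 28+3 = 31
p=4,m=2: 4>2, res = 31+2 = 33
p=4,m=3: 4>3, res = 33+1 = 34
p=5,m=1: 5>1, res = 34+4 = 38
p=5,m=2: 5>2, res = 38+3 = 41
p=5,m=3: 5>3, res = 41+2 = 43

43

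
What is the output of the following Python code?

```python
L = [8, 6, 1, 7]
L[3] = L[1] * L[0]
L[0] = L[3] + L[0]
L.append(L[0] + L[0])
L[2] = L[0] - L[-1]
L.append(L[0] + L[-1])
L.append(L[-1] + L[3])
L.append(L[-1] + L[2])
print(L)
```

L[3] = L[1]*L[0] = 6*8 = 48 → [8, 6, 1, 48]
L[0] = L[3]+L[0] = 48+8 = 56 → [56, 6, 1, 48]
append L[0]+L[0] = 56+56 = 112 → [56, 6, 1, 48, 112]
L[2] = L[0]-L[-1] = 56-112 = -56 → [56, 6, -56, 48, 112]
append L[0]+L[-1] = 56+112 = 168 → [56, 6, -56, 48, 112, 168]
append L[-1]+L[3] = 168+48 = 216 → [56, 6, -56, 48, 112, 168, 216]
append L[-1]+L[2] = 216+(-56) = 160 → [56, 6, -56, 48, 112, 168, 216, 160]

[56, 6, -56, 48, 112, 168, 216, 160]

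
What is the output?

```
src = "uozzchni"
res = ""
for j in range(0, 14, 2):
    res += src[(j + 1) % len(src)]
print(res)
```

ozhiozh

j=0: add src[1]='o' → 'o'
j=2: add src[3]='z' → 'oz'
j=4: add src[5]='h' → 'ozh'
j=6: add src[7]='i' → 'ozhi'
j=8: add src[1]='o' → 'ozhio'
j=10: add src[3]='z' → 'ozhioz'
j=12: add src[5]='h' → 'ozhiozh'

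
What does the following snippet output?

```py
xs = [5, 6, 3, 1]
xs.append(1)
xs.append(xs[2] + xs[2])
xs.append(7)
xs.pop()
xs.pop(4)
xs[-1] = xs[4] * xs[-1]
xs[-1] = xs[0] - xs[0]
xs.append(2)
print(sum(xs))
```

append 1 → [5, 6, 3, 1, 1]
append xs[2]+xs[2] = 3+3 = 6 → [5, 6, 3, 1, 1, 6]
append 7 → [5, 6, 3, 1, 1, 6, 7]
pop() removes 7 → [5, 6, 3, 1, 1, 6]
pop(4) removes 1 → [5, 6, 3, 1, 6]
xs[-1] = xs[4]*xs[-1] = 6*6 = 36 → [5, 6, 3, 1, 36]
xs[-1] = xs[0]-xs[0] = 5-5 = 0 → [5, 6, 3, 1, 0]
append 2 → [5, 6, 3, 1, 0, 2]
sum = 17

17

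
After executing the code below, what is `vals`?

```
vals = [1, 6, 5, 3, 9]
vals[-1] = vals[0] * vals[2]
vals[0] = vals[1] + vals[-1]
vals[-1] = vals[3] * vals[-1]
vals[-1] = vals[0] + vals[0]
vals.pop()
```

[11, 6, 5, 3]

vals[-1] = vals[0]*vals[2] = 1*5 = 5 → [1, 6, 5, 3, 5]
vals[0] = vals[1]+vals[-1] = 6+5 = 11 → [11, 6, 5, 3, 5]
vals[-1] = vals[3]*vals[-1] = 3*5 = 15 → [11, 6, 5, 3, 15]
vals[-1] = vals[0]+vals[0] = 11+11 = 22 → [11, 6, 5, 3, 22]
pop() removes 22 → [11, 6, 5, 3]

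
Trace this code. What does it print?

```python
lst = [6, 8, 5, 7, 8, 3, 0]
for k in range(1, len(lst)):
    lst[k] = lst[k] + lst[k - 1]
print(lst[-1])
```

k=1: lst[1] = 8+6 = 14 → [6, 14, 5, 7, 8, 3, 0]
k=2: lst[2] = 5+14 = 19 → [6, 14, 19, 7, 8, 3, 0]
k=3: lst[3] = 7+19 = 26 → [6, 14, 19, 26, 8, 3, 0]
k=4: lst[4] = 8+26 = 34 → [6, 14, 19, 26, 34, 3, 0]
k=5: lst[5] = 3+34 = 37 → [6, 14, 19, 26, 34, 37, 0]
k=6: lst[6] = 0+37 = 37 → [6, 14, 19, 26, 34, 37, 37]

37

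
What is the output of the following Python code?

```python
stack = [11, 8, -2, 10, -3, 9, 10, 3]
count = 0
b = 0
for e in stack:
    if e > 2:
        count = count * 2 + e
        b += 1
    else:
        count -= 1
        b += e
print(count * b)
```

595

e=11: >2, count = 0*2+11 = 11; b=1
e=8: >2, count = 11*2+8 = 30; b=2
e=-2: not >2, count = 30-1 = 29; b=0
e=10: >2, count = 29*2+10 = 68; b=1
e=-3: not >2, count = 68-1 = 67; b=-2
e=9: >2, count = 67*2+9 = 143; b=-1
e=10: >2, count = 143*2+10 = 296; b=0
e=3: >2, count = 296*2+3 = 595; b=1
count*b = 595*1 = 595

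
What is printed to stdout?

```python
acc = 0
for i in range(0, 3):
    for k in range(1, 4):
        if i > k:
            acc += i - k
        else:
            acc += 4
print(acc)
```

i=0,k=1: not 0>1, acc = 0+4 = 4
i=0,k=2: not 0>2, acc = 4+4 = 8
i=0,k=3: not 0>3, acc = 8+4 = 12
i=1,k=1: not 1>1, acc = 12+4 = 16
i=1,k=2: not 1>2, acc = 16+4 = 20
i=1,k=3: not 1>3, acc = 20+4 = 24
i=2,k=1: 2>1, acc = 24+1 = 25
i=2,k=2: not 2>2, acc = 25+4 = 29
i=2,k=3: not 2>3, acc = 29+4 = 33

33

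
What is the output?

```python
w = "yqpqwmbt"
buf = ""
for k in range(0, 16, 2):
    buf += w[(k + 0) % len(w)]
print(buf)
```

ypwbypwb

k=0: add w[0]='y' → 'y'
k=2: add w[2]='p' → 'yp'
k=4: add w[4]='w' → 'ypw'
k=6: add w[6]='b' → 'ypwb'
k=8: add w[0]='y' → 'ypwby'
k=10: add w[2]='p' → 'ypwbyp'
k=12: add w[4]='w' → 'ypwbypw'
k=14: add w[6]='b' → 'ypwbypwb'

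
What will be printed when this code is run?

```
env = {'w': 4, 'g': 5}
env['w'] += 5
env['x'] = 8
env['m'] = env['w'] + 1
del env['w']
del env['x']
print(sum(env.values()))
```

15

env['w'] = 4+5 = 9 → {'w': 9, 'g': 5}
env['x'] = 8 → {'w': 9, 'g': 5, 'x': 8}
env['m'] = env['w']+1 = 10 → {'w': 9, 'g': 5, 'x': 8, 'm': 10}
del 'w' → {'g': 5, 'x': 8, 'm': 10}
del 'x' → {'g': 5, 'm': 10}
sum of values = 15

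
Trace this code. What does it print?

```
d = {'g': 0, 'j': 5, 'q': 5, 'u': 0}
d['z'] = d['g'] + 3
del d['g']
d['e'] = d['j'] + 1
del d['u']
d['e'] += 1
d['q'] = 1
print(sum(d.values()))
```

d['z'] = d['g']+3 = 3 → {'g': 0, 'j': 5, 'q': 5, 'u': 0, 'z': 3}
del 'g' → {'j': 5, 'q': 5, 'u': 0, 'z': 3}
d['e'] = d['j']+1 = 6 → {'j': 5, 'q': 5, 'u': 0, 'z': 3, 'e': 6}
del 'u' → {'j': 5, 'q': 5, 'z': 3, 'e': 6}
d['e'] = 6+1 = 7 → {'j': 5, 'q': 5, 'z': 3, 'e': 7}
d['q'] = 1 → {'j': 5, 'q': 1, 'z': 3, 'e': 7}
sum of values = 16

16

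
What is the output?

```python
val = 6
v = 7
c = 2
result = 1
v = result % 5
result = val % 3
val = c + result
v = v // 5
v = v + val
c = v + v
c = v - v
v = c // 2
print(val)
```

2

v = 1%5 = 1
result = 6%3 = 0
val = 2+0 = 2
v = 1//5 = 0
v = 0+2 = 2
c = 2+2 = 4
c = 2-2 = 0
v = 0//2 = 0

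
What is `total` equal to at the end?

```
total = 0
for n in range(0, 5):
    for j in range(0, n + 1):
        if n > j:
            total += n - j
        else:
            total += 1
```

n=0,j=0: not 0>0, total = 0+1 = 1
n=1,j=0: 1>0, total = 1+1 = 2
n=1,j=1: not 1>1, total = 2+1 = 3
n=2,j=0: 2>0, total = 3+2 = 5
n=2,j=1: 2>1, total = 5+1 = 6
n=2,j=2: not 2>2, total = 6+1 = 7
n=3,j=0: 3>0, total = 7+3 = 10
n=3,j=1: 3>1, total = 10+2 = 12
n=3,j=2: 3>2, total = 12+1 = 13
n=3,j=3: not 3>3, total = 13+1 = 14
n=4,j=0: 4>0, total = 14+4 = 18
n=4,j=1: 4>1, total = 18+3 = 21
n=4,j=2: 4>2, total = 21+2 = 23
n=4,j=3: 4>3, total = 23+1 = 24
n=4,j=4: not 4>4, total = 24+1 = 25

25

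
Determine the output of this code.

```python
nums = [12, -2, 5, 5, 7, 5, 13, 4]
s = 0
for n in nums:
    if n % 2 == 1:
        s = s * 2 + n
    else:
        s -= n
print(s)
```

-153

n=12: not odd, s = 0-12 = -12
n=-2: not odd, s = (-12)-(-2) = -10
n=5: odd, s = (-10)*2+5 = -15
n=5: odd, s = (-15)*2+5 = -25
n=7: odd, s = (-25)*2+7 = -43
n=5: odd, s = (-43)*2+5 = -81
n=13: odd, s = (-81)*2+13 = -149
n=4: not odd, s = (-149)-4 = -153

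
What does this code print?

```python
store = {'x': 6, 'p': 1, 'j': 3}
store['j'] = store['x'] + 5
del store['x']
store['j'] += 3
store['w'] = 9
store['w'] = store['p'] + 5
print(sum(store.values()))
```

21

store['j'] = store['x']+5 = 11 → {'x': 6, 'p': 1, 'j': 11}
del 'x' → {'p': 1, 'j': 11}
store['j'] = 11+3 = 14 → {'p': 1, 'j': 14}
store['w'] = 9 → {'p': 1, 'j': 14, 'w': 9}
store['w'] = store['p']+5 = 6 → {'p': 1, 'j': 14, 'w': 6}
sum of values = 21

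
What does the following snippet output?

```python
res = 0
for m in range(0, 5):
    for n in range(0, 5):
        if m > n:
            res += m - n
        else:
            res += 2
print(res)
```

m=0,n=0: not 0>0, res = 0+2 = 2
m=0,n=1: not 0>1, res = 2+2 = 4
m=0,n=2: not 0>2, res = 4+2 = 6
m=0,n=3: not 0>3, res = 6+2 = 8
m=0,n=4: not 0>4, res = 8+2 = 10
m=1,n=0: 1>0, res = 10+1 = 11
m=1,n=1: not 1>1, res = 11+2 = 13
m=1,n=2: not 1>2, res = 13+2 = 15
m=1,n=3: not 1>3, res = 15+2 = 17
m=1,n=4: not 1>4, res = 17+2 = 19
m=2,n=0: 2>0, res = 19+2 = 21
m=2,n=1: 2>1, res = 21+1 = 22
m=2,n=2: not 2>2, res = 22+2 = 24
m=2,n=3: not 2>3, res = 24+2 = 26
m=2,n=4: not 2>4, res = 26+2 = 28
m=3,n=0: 3>0, res = 28+3 = 31
m=3,n=1: 3>1, res = 31+2 = 33
m=3,n=2: 3>2, res = 33+1 = 34
m=3,n=3: not 3>3, res = 34+2 = 36
m=3,n=4: not 3>4, res = 36+2 = 38
m=4,n=0: 4>0, res = 38+4 = 42
m=4,n=1: 4>1, res = 42+3 = 45
m=4,n=2: 4>2, res = 45+2 = 47
m=4,n=3: 4>3, res = 47+1 = 48
m=4,n=4: not 4>4, res = 48+2 = 50

50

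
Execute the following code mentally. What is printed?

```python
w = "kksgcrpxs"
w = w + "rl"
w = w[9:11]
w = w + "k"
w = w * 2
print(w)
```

rlkrlk

+ 'rl' → 'kksgcrpxsrl'
slice [9:11] → 'rl'
+ 'k' → 'rlk'
repeat ×2 → 'rlkrlk'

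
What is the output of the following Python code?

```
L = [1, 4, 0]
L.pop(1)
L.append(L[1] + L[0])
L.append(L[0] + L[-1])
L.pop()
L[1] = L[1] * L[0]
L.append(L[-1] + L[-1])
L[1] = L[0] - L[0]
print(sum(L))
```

pop(1) removes 4 → [1, 0]
append L[1]+L[0] = 0+1 = 1 → [1, 0, 1]
append L[0]+L[-1] = 1+1 = 2 → [1, 0, 1, 2]
pop() removes 2 → [1, 0, 1]
L[1] = L[1]*L[0] = 0*1 = 0 → [1, 0, 1]
append L[-1]+L[-1] = 1+1 = 2 → [1, 0, 1, 2]
L[1] = L[0]-L[0] = 1-1 = 0 → [1, 0, 1, 2]
sum = 4

4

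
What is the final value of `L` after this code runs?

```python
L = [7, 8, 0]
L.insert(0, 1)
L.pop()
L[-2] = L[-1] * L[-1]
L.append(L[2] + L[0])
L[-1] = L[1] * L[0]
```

[1, 64, 8, 64]

insert 1 at 0 → [1, 7, 8, 0]
pop() removes 0 → [1, 7, 8]
L[-2] = L[-1]*L[-1] = 8*8 = 64 → [1, 64, 8]
append L[2]+L[0] = 8+1 = 9 → [1, 64, 8, 9]
L[-1] = L[1]*L[0] = 64*1 = 64 → [1, 64, 8, 64]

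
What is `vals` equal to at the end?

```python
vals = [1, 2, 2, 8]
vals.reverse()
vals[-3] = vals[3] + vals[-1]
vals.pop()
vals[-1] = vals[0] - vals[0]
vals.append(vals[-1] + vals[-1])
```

reverse → [8, 2, 2, 1]
vals[-3] = vals[3]+vals[-1] = 1+1 = 2 → [8, 2, 2, 1]
pop() removes 1 → [8, 2, 2]
vals[-1] = vals[0]-vals[0] = 8-8 = 0 → [8, 2, 0]
append vals[-1]+vals[-1] = 0+0 = 0 → [8, 2, 0, 0]

[8, 2, 0, 0]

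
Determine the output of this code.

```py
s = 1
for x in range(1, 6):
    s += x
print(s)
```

16

x=1: s = 1+1 = 2
x=2: s = 2+2 = 4
x=3: s = 4+3 = 7
x=4: s = 7+4 = 11
x=5: s = 11+5 = 16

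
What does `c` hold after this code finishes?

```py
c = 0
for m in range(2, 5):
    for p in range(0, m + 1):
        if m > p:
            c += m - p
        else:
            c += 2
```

m=2,p=0: 2>0, c = 0+2 = 2
m=2,p=1: 2>1, c = 2+1 = 3
m=2,p=2: not 2>2, c = 3+2 = 5
m=3,p=0: 3>0, c = 5+3 = 8
m=3,p=1: 3>1, c = 8+2 = 10
m=3,p=2: 3>2, c = 10+1 = 11
m=3,p=3: not 3>3, c = 11+2 = 13
m=4,p=0: 4>0, c = 13+4 = 17
m=4,p=1: 4>1, c = 17+3 = 20
m=4,p=2: 4>2, c = 20+2 = 22
m=4,p=3: 4>3, c = 22+1 = 23
m=4,p=4: not 4>4, c = 23+2 = 25

25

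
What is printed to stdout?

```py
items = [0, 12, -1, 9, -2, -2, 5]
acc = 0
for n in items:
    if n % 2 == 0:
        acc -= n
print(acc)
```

n=0: even, acc = 0-0 = 0
n=12: even, acc = 0-12 = -12
n=-1: not even
n=9: not even
n=-2: even, acc = (-12)-(-2) = -10
n=-2: even, acc = (-10)-(-2) = -8
n=5: not even

-8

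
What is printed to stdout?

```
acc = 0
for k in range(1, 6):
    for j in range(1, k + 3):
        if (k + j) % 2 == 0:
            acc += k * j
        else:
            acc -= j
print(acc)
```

138

k=1,j=1: even sum, acc = 0+1 = 1
k=1,j=2: odd sum, acc = 1-2 = -1
k=1,j=3: even sum, acc = (-1)+3 = 2
k=2,j=1: odd sum, acc = 2-1 = 1
k=2,j=2: even sum, acc = 1+4 = 5
k=2,j=3: odd sum, acc = 5-3 = 2
k=2,j=4: even sum, acc = 2+8 = 10
k=3,j=1: even sum, acc = 10+3 = 13
k=3,j=2: odd sum, acc = 13-2 = 11
k=3,j=3: even sum, acc = 11+9 = 20
k=3,j=4: odd sum, acc = 20-4 = 16
k=3,j=5: even sum, acc = 16+15 = 31
k=4,j=1: odd sum, acc = 31-1 = 30
k=4,j=2: even sum, acc = 30+8 = 38
k=4,j=3: odd sum, acc = 38-3 = 35
k=4,j=4: even sum, acc = 35+16 = 51
k=4,j=5: odd sum, acc = 51-5 = 46
k=4,j=6: even sum, acc = 46+24 = 70
k=5,j=1: even sum, acc = 70+5 = 75
k=5,j=2: odd sum, acc = 75-2 = 73
k=5,j=3: even sum, acc = 73+15 = 88
k=5,j=4: odd sum, acc = 88-4 = 84
k=5,j=5: even sum, acc = 84+25 = 109
k=5,j=6: odd sum, acc = 109-6 = 103
k=5,j=7: even sum, acc = 103+35 = 138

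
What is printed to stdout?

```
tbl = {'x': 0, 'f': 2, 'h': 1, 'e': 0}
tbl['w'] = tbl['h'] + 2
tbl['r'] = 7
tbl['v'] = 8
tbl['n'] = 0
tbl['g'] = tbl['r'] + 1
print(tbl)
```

{'x': 0, 'f': 2, 'h': 1, 'e': 0, 'w': 3, 'r': 7, 'v': 8, 'n': 0, 'g': 8}

tbl['w'] = tbl['h']+2 = 3 → {'x': 0, 'f': 2, 'h': 1, 'e': 0, 'w': 3}
tbl['r'] = 7 → {'x': 0, 'f': 2, 'h': 1, 'e': 0, 'w': 3, 'r': 7}
tbl['v'] = 8 → {'x': 0, 'f': 2, 'h': 1, 'e': 0, 'w': 3, 'r': 7, 'v': 8}
tbl['n'] = 0 → {'x': 0, 'f': 2, 'h': 1, 'e': 0, 'w': 3, 'r': 7, 'v': 8, 'n': 0}
tbl['g'] = tbl['r']+1 = 8 → {'x': 0, 'f': 2, 'h': 1, 'e': 0, 'w': 3, 'r': 7, 'v': 8, 'n': 0, 'g': 8}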